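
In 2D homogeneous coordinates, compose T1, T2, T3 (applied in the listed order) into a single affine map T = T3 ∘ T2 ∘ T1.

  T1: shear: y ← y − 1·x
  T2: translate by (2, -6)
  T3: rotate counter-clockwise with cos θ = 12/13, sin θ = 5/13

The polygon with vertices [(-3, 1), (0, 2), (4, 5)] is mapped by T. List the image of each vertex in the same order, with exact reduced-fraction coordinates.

image vertices: (-2/13, -29/13), (44/13, -38/13), (97/13, -30/13)

T1 shear: y ← y − 1·x: (-3, 1) → (-3, 4); (0, 2) → (0, 2); (4, 5) → (4, 1)
T2 translate by (2, -6): (-3, 4) → (-1, -2); (0, 2) → (2, -4); (4, 1) → (6, -5)
T3 rotate counter-clockwise with cos θ = 12/13, sin θ = 5/13: (-1, -2) → (-2/13, -29/13); (2, -4) → (44/13, -38/13); (6, -5) → (97/13, -30/13)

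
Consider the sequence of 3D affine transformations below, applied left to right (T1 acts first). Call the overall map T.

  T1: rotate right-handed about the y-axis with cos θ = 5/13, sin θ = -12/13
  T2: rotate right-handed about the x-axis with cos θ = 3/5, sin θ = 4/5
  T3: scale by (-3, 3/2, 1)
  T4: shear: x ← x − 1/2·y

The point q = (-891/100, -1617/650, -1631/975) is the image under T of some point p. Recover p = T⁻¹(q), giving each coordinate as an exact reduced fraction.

p = (8/5, -7/3, -3)

T1 = [5/13 0 -12/13 0; 0 1 0 0; 12/13 0 5/13 0; 0 0 0 1]
T2·T1 = [5/13 0 -12/13 0; -48/65 3/5 -4/13 0; 36/65 4/5 3/13 0; 0 0 0 1]
T3·…·T1 = [-15/13 0 36/13 0; -72/65 9/10 -6/13 0; 36/65 4/5 3/13 0; 0 0 0 1]
T4·…·T1 = [-3/5 -9/20 3 0; -72/65 9/10 -6/13 0; 36/65 4/5 3/13 0; 0 0 0 1]
det M = -9/2; M⁻¹ = [-5/39 -217/390 36/65 0; 0 2/5 4/5 0; 4/13 -2/39 3/13 0; 0 0 0 1]
M⁻¹ · (-891/100, -1617/650, -1631/975)ᵀ = (8/5, -7/3, -3)ᵀ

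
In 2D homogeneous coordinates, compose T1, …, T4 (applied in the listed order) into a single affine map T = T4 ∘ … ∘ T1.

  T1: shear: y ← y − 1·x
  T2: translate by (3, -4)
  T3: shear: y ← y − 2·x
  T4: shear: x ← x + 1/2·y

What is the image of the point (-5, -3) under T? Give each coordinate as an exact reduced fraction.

T1 shear: y ← y − 1·x: (-5, -3) → (-5, 2)
T2 translate by (3, -4): (-5, 2) → (-2, -2)
T3 shear: y ← y − 2·x: (-2, -2) → (-2, 2)
T4 shear: x ← x + 1/2·y: (-2, 2) → (-1, 2)

T(p) = (-1, 2)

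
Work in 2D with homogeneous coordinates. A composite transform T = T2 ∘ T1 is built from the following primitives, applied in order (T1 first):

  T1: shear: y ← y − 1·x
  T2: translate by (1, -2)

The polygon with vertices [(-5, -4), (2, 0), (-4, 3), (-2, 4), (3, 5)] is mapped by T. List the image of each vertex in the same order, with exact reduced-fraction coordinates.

image vertices: (-4, -1), (3, -4), (-3, 5), (-1, 4), (4, 0)

T1 shear: y ← y − 1·x: (-5, -4) → (-5, 1); (2, 0) → (2, -2); (-4, 3) → (-4, 7); (-2, 4) → (-2, 6); (3, 5) → (3, 2)
T2 translate by (1, -2): (-5, 1) → (-4, -1); (2, -2) → (3, -4); (-4, 7) → (-3, 5); (-2, 6) → (-1, 4); (3, 2) → (4, 0)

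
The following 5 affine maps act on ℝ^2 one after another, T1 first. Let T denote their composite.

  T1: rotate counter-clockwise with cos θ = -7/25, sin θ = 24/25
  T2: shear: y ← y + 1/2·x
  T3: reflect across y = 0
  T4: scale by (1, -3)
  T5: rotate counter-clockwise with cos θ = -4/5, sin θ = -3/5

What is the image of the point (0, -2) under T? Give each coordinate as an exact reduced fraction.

T1 rotate counter-clockwise with cos θ = -7/25, sin θ = 24/25: (0, -2) → (48/25, 14/25)
T2 shear: y ← y + 1/2·x: (48/25, 14/25) → (48/25, 38/25)
T3 reflect across y = 0: (48/25, 38/25) → (48/25, -38/25)
T4 scale by (1, -3): (48/25, -38/25) → (48/25, 114/25)
T5 rotate counter-clockwise with cos θ = -4/5, sin θ = -3/5: (48/25, 114/25) → (6/5, -24/5)

T(p) = (6/5, -24/5)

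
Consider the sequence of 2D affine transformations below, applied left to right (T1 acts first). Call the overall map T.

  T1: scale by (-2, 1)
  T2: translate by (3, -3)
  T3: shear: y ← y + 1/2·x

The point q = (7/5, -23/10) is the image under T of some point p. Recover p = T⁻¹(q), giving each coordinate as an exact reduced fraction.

T1 = [-2 0 0; 0 1 0; 0 0 1]
T2·T1 = [-2 0 3; 0 1 -3; 0 0 1]
T3·…·T1 = [-2 0 3; -1 1 -3/2; 0 0 1]
det M = -2; M⁻¹ = [-1/2 0 3/2; -1/2 1 3; 0 0 1]
M⁻¹ · (7/5, -23/10)ᵀ = (4/5, 0)ᵀ

p = (4/5, 0)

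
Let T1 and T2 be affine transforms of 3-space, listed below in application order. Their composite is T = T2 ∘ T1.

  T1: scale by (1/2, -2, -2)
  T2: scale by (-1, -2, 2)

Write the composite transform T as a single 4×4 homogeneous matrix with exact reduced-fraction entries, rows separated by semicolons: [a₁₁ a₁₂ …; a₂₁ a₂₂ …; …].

T = [-1/2 0 0 0; 0 4 0 0; 0 0 -4 0; 0 0 0 1]

T1 = [1/2 0 0 0; 0 -2 0 0; 0 0 -2 0; 0 0 0 1]
T2·T1 = [-1/2 0 0 0; 0 4 0 0; 0 0 -4 0; 0 0 0 1]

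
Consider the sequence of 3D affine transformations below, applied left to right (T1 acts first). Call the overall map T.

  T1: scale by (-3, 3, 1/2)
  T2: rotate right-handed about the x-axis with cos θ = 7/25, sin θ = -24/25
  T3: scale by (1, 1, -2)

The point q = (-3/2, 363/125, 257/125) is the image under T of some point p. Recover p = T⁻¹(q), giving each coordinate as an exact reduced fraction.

T1 = [-3 0 0 0; 0 3 0 0; 0 0 1/2 0; 0 0 0 1]
T2·T1 = [-3 0 0 0; 0 21/25 12/25 0; 0 -72/25 7/50 0; 0 0 0 1]
T3·…·T1 = [-3 0 0 0; 0 21/25 12/25 0; 0 144/25 -7/25 0; 0 0 0 1]
det M = 9; M⁻¹ = [-1/3 0 0 0; 0 7/75 4/25 0; 0 48/25 -7/25 0; 0 0 0 1]
M⁻¹ · (-3/2, 363/125, 257/125)ᵀ = (1/2, 3/5, 5)ᵀ

p = (1/2, 3/5, 5)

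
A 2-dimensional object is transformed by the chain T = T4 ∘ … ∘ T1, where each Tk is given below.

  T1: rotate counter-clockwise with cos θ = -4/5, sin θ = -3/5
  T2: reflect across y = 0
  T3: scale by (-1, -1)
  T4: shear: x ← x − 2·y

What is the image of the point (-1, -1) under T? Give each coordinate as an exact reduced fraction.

T1 rotate counter-clockwise with cos θ = -4/5, sin θ = -3/5: (-1, -1) → (1/5, 7/5)
T2 reflect across y = 0: (1/5, 7/5) → (1/5, -7/5)
T3 scale by (-1, -1): (1/5, -7/5) → (-1/5, 7/5)
T4 shear: x ← x − 2·y: (-1/5, 7/5) → (-3, 7/5)

T(p) = (-3, 7/5)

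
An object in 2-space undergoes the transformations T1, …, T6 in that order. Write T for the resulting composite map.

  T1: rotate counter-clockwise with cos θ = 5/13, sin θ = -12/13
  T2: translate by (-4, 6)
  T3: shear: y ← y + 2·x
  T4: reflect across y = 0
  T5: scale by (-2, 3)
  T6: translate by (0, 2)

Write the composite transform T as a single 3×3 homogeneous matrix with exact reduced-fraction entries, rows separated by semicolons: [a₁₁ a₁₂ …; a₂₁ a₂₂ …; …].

T = [-10/13 -24/13 8; 6/13 -87/13 8; 0 0 1]

T1 = [5/13 12/13 0; -12/13 5/13 0; 0 0 1]
T2·T1 = [5/13 12/13 -4; -12/13 5/13 6; 0 0 1]
T3·…·T1 = [5/13 12/13 -4; -2/13 29/13 -2; 0 0 1]
T4·…·T1 = [5/13 12/13 -4; 2/13 -29/13 2; 0 0 1]
T5·…·T1 = [-10/13 -24/13 8; 6/13 -87/13 6; 0 0 1]
T6·…·T1 = [-10/13 -24/13 8; 6/13 -87/13 8; 0 0 1]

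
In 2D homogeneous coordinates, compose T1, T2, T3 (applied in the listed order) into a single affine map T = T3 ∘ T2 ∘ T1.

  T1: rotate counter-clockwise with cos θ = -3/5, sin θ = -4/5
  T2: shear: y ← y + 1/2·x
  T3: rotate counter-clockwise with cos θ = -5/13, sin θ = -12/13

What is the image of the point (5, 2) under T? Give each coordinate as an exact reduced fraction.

T1 rotate counter-clockwise with cos θ = -3/5, sin θ = -4/5: (5, 2) → (-7/5, -26/5)
T2 shear: y ← y + 1/2·x: (-7/5, -26/5) → (-7/5, -59/10)
T3 rotate counter-clockwise with cos θ = -5/13, sin θ = -12/13: (-7/5, -59/10) → (-319/65, 463/130)

T(p) = (-319/65, 463/130)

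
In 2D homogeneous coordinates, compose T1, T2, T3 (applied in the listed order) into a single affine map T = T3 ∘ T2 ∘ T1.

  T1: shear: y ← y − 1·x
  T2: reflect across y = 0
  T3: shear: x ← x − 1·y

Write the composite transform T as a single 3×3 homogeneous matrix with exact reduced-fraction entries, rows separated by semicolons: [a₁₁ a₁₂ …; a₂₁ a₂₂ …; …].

T = [0 1 0; 1 -1 0; 0 0 1]

T1 = [1 0 0; -1 1 0; 0 0 1]
T2·T1 = [1 0 0; 1 -1 0; 0 0 1]
T3·…·T1 = [0 1 0; 1 -1 0; 0 0 1]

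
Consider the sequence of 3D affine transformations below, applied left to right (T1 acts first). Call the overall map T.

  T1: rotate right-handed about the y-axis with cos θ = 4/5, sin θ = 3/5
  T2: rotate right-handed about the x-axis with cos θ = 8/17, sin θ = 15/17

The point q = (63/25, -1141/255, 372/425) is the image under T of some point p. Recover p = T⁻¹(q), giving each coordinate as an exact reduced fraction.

T1 = [4/5 0 3/5 0; 0 1 0 0; -3/5 0 4/5 0; 0 0 0 1]
T2·T1 = [4/5 0 3/5 0; 9/17 8/17 -12/17 0; -24/85 15/17 32/85 0; 0 0 0 1]
det M = 1; M⁻¹ = [4/5 9/17 -24/85 0; 0 8/17 15/17 0; 3/5 -12/17 32/85 0; 0 0 0 1]
M⁻¹ · (63/25, -1141/255, 372/425)ᵀ = (-3/5, -4/3, 5)ᵀ

p = (-3/5, -4/3, 5)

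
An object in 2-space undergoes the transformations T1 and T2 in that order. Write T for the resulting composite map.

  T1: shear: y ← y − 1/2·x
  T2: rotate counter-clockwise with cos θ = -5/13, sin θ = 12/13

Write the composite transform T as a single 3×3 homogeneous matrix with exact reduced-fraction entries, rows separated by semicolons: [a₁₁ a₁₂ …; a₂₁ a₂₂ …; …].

T = [1/13 -12/13 0; 29/26 -5/13 0; 0 0 1]

T1 = [1 0 0; -1/2 1 0; 0 0 1]
T2·T1 = [1/13 -12/13 0; 29/26 -5/13 0; 0 0 1]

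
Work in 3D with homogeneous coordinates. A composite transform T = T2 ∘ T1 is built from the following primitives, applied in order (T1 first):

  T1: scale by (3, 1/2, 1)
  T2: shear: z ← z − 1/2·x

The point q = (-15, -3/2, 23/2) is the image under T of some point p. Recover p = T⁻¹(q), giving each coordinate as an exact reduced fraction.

T1 = [3 0 0 0; 0 1/2 0 0; 0 0 1 0; 0 0 0 1]
T2·T1 = [3 0 0 0; 0 1/2 0 0; -3/2 0 1 0; 0 0 0 1]
det M = 3/2; M⁻¹ = [1/3 0 0 0; 0 2 0 0; 1/2 0 1 0; 0 0 0 1]
M⁻¹ · (-15, -3/2, 23/2)ᵀ = (-5, -3, 4)ᵀ

p = (-5, -3, 4)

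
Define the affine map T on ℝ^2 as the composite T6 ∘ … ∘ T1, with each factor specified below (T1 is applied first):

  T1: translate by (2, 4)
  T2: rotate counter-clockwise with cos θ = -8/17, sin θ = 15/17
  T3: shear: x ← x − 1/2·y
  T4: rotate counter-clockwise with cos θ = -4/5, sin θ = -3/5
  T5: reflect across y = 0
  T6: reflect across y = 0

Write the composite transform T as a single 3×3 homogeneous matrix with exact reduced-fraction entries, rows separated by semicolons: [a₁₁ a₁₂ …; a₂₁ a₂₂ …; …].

T = [107/85 4/17 294/85; -27/170 13/17 233/85; 0 0 1]

T1 = [1 0 2; 0 1 4; 0 0 1]
T2·T1 = [-8/17 -15/17 -76/17; 15/17 -8/17 -2/17; 0 0 1]
T3·…·T1 = [-31/34 -11/17 -75/17; 15/17 -8/17 -2/17; 0 0 1]
T4·…·T1 = [107/85 4/17 294/85; -27/170 13/17 233/85; 0 0 1]
T5·…·T1 = [107/85 4/17 294/85; 27/170 -13/17 -233/85; 0 0 1]
T6·…·T1 = [107/85 4/17 294/85; -27/170 13/17 233/85; 0 0 1]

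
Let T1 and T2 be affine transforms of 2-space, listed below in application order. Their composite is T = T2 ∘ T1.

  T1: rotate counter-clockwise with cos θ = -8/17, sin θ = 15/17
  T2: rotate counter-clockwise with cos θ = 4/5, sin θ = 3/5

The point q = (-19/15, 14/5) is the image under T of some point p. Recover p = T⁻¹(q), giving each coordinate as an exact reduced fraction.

T1 = [-8/17 -15/17 0; 15/17 -8/17 0; 0 0 1]
T2·T1 = [-77/85 -36/85 0; 36/85 -77/85 0; 0 0 1]
det M = 1; M⁻¹ = [-77/85 36/85 0; -36/85 -77/85 0; 0 0 1]
M⁻¹ · (-19/15, 14/5)ᵀ = (7/3, -2)ᵀ

p = (7/3, -2)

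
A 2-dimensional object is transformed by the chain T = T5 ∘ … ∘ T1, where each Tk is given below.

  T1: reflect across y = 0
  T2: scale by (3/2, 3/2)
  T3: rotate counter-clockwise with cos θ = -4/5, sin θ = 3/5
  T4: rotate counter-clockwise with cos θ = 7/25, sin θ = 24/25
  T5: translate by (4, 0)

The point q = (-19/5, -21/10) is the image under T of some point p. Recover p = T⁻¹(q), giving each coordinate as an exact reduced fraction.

p = (5, 2)

T1 = [1 0 0; 0 -1 0; 0 0 1]
T2·T1 = [3/2 0 0; 0 -3/2 0; 0 0 1]
T3·…·T1 = [-6/5 9/10 0; 9/10 6/5 0; 0 0 1]
T4·…·T1 = [-6/5 -9/10 0; -9/10 6/5 0; 0 0 1]
T5·…·T1 = [-6/5 -9/10 4; -9/10 6/5 0; 0 0 1]
det M = -9/4; M⁻¹ = [-8/15 -2/5 32/15; -2/5 8/15 8/5; 0 0 1]
M⁻¹ · (-19/5, -21/10)ᵀ = (5, 2)ᵀ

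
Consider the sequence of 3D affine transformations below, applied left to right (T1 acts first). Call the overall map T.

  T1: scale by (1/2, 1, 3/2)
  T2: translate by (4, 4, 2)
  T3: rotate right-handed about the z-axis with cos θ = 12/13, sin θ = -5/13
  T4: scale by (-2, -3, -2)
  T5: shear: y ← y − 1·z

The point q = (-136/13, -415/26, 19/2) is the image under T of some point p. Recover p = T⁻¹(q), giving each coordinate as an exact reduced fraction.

T1 = [1/2 0 0 0; 0 1 0 0; 0 0 3/2 0; 0 0 0 1]
T2·T1 = [1/2 0 0 4; 0 1 0 4; 0 0 3/2 2; 0 0 0 1]
T3·…·T1 = [6/13 5/13 0 68/13; -5/26 12/13 0 28/13; 0 0 3/2 2; 0 0 0 1]
T4·…·T1 = [-12/13 -10/13 0 -136/13; 15/26 -36/13 0 -84/13; 0 0 -3 -4; 0 0 0 1]
T5·…·T1 = [-12/13 -10/13 0 -136/13; 15/26 -36/13 3 -32/13; 0 0 -3 -4; 0 0 0 1]
det M = -9; M⁻¹ = [-12/13 10/39 10/39 -8; -5/26 -4/13 -4/13 -4; 0 0 -1/3 -4/3; 0 0 0 1]
M⁻¹ · (-136/13, -415/26, 19/2)ᵀ = (0, 0, -9/2)ᵀ

p = (0, 0, -9/2)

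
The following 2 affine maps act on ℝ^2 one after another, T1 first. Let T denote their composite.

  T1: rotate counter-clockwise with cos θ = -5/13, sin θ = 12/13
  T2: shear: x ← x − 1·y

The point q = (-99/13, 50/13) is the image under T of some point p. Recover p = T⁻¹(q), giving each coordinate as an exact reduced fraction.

p = (5, 2)

T1 = [-5/13 -12/13 0; 12/13 -5/13 0; 0 0 1]
T2·T1 = [-17/13 -7/13 0; 12/13 -5/13 0; 0 0 1]
det M = 1; M⁻¹ = [-5/13 7/13 0; -12/13 -17/13 0; 0 0 1]
M⁻¹ · (-99/13, 50/13)ᵀ = (5, 2)ᵀ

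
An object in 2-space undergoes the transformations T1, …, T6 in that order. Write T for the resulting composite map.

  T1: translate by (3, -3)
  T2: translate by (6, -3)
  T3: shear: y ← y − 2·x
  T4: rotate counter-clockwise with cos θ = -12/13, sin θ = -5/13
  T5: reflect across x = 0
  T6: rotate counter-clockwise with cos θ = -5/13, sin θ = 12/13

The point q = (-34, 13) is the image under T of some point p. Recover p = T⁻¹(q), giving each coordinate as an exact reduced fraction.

p = (4, -2)

T1 = [1 0 3; 0 1 -3; 0 0 1]
T2·T1 = [1 0 9; 0 1 -6; 0 0 1]
T3·…·T1 = [1 0 9; -2 1 -24; 0 0 1]
T4·…·T1 = [-22/13 5/13 -228/13; 19/13 -12/13 243/13; 0 0 1]
T5·…·T1 = [22/13 -5/13 228/13; 19/13 -12/13 243/13; 0 0 1]
T6·…·T1 = [-2 1 -24; 1 0 9; 0 0 1]
det M = -1; M⁻¹ = [0 1 -9; 1 2 6; 0 0 1]
M⁻¹ · (-34, 13)ᵀ = (4, -2)ᵀ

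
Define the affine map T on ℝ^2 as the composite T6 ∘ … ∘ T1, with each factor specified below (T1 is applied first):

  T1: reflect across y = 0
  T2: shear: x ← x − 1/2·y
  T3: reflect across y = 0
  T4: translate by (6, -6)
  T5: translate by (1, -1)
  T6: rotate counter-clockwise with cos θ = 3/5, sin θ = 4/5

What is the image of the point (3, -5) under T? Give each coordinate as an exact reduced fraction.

T(p) = (141/10, -6/5)

T1 reflect across y = 0: (3, -5) → (3, 5)
T2 shear: x ← x − 1/2·y: (3, 5) → (1/2, 5)
T3 reflect across y = 0: (1/2, 5) → (1/2, -5)
T4 translate by (6, -6): (1/2, -5) → (13/2, -11)
T5 translate by (1, -1): (13/2, -11) → (15/2, -12)
T6 rotate counter-clockwise with cos θ = 3/5, sin θ = 4/5: (15/2, -12) → (141/10, -6/5)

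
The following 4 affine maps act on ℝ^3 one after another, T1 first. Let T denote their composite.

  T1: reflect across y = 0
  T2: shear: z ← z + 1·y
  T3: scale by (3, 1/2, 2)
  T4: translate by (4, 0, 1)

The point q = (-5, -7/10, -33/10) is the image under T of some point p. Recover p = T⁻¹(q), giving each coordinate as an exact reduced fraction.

T1 = [1 0 0 0; 0 -1 0 0; 0 0 1 0; 0 0 0 1]
T2·T1 = [1 0 0 0; 0 -1 0 0; 0 -1 1 0; 0 0 0 1]
T3·…·T1 = [3 0 0 0; 0 -1/2 0 0; 0 -2 2 0; 0 0 0 1]
T4·…·T1 = [3 0 0 4; 0 -1/2 0 0; 0 -2 2 1; 0 0 0 1]
det M = -3; M⁻¹ = [1/3 0 0 -4/3; 0 -2 0 0; 0 -2 1/2 -1/2; 0 0 0 1]
M⁻¹ · (-5, -7/10, -33/10)ᵀ = (-3, 7/5, -3/4)ᵀ

p = (-3, 7/5, -3/4)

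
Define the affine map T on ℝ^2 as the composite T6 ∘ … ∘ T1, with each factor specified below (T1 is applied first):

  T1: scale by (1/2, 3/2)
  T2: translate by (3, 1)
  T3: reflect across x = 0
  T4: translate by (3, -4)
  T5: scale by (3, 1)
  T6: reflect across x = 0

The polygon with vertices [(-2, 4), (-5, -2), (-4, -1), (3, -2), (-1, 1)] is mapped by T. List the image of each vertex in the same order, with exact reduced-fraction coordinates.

image vertices: (-3, 3), (-15/2, -6), (-6, -9/2), (9/2, -6), (-3/2, -3/2)

T1 scale by (1/2, 3/2): (-2, 4) → (-1, 6); (-5, -2) → (-5/2, -3); (-4, -1) → (-2, -3/2); (3, -2) → (3/2, -3); (-1, 1) → (-1/2, 3/2)
T2 translate by (3, 1): (-1, 6) → (2, 7); (-5/2, -3) → (1/2, -2); (-2, -3/2) → (1, -1/2); (3/2, -3) → (9/2, -2); (-1/2, 3/2) → (5/2, 5/2)
T3 reflect across x = 0: (2, 7) → (-2, 7); (1/2, -2) → (-1/2, -2); (1, -1/2) → (-1, -1/2); (9/2, -2) → (-9/2, -2); (5/2, 5/2) → (-5/2, 5/2)
T4 translate by (3, -4): (-2, 7) → (1, 3); (-1/2, -2) → (5/2, -6); (-1, -1/2) → (2, -9/2); (-9/2, -2) → (-3/2, -6); (-5/2, 5/2) → (1/2, -3/2)
T5 scale by (3, 1): (1, 3) → (3, 3); (5/2, -6) → (15/2, -6); (2, -9/2) → (6, -9/2); (-3/2, -6) → (-9/2, -6); (1/2, -3/2) → (3/2, -3/2)
T6 reflect across x = 0: (3, 3) → (-3, 3); (15/2, -6) → (-15/2, -6); (6, -9/2) → (-6, -9/2); (-9/2, -6) → (9/2, -6); (3/2, -3/2) → (-3/2, -3/2)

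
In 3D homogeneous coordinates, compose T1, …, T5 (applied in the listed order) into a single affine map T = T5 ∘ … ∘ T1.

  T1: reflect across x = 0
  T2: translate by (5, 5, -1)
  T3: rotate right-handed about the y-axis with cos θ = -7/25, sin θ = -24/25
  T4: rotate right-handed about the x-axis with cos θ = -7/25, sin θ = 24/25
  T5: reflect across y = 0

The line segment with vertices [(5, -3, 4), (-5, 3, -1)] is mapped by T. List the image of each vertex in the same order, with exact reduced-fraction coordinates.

T1 reflect across x = 0: (5, -3, 4) → (-5, -3, 4); (-5, 3, -1) → (5, 3, -1)
T2 translate by (5, 5, -1): (-5, -3, 4) → (0, 2, 3); (5, 3, -1) → (10, 8, -2)
T3 rotate right-handed about the y-axis with cos θ = -7/25, sin θ = -24/25: (0, 2, 3) → (-72/25, 2, -21/25); (10, 8, -2) → (-22/25, 8, 254/25)
T4 rotate right-handed about the x-axis with cos θ = -7/25, sin θ = 24/25: (-72/25, 2, -21/25) → (-72/25, 154/625, 1347/625); (-22/25, 8, 254/25) → (-22/25, -7496/625, 3022/625)
T5 reflect across y = 0: (-72/25, 154/625, 1347/625) → (-72/25, -154/625, 1347/625); (-22/25, -7496/625, 3022/625) → (-22/25, 7496/625, 3022/625)

image vertices: (-72/25, -154/625, 1347/625), (-22/25, 7496/625, 3022/625)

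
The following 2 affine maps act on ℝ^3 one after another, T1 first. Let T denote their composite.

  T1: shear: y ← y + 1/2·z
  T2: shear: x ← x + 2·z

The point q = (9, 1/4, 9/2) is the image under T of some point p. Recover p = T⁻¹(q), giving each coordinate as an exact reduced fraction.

p = (0, -2, 9/2)

T1 = [1 0 0 0; 0 1 1/2 0; 0 0 1 0; 0 0 0 1]
T2·T1 = [1 0 2 0; 0 1 1/2 0; 0 0 1 0; 0 0 0 1]
det M = 1; M⁻¹ = [1 0 -2 0; 0 1 -1/2 0; 0 0 1 0; 0 0 0 1]
M⁻¹ · (9, 1/4, 9/2)ᵀ = (0, -2, 9/2)ᵀ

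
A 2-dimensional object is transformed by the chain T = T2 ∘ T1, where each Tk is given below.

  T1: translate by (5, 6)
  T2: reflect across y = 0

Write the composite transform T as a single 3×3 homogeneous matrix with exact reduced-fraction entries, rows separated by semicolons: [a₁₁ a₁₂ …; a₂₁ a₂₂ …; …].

T1 = [1 0 5; 0 1 6; 0 0 1]
T2·T1 = [1 0 5; 0 -1 -6; 0 0 1]

T = [1 0 5; 0 -1 -6; 0 0 1]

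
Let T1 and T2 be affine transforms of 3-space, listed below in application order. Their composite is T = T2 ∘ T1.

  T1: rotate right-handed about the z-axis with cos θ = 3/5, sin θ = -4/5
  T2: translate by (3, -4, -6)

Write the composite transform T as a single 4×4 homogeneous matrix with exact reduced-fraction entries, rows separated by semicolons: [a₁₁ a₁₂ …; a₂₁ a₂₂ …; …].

T1 = [3/5 4/5 0 0; -4/5 3/5 0 0; 0 0 1 0; 0 0 0 1]
T2·T1 = [3/5 4/5 0 3; -4/5 3/5 0 -4; 0 0 1 -6; 0 0 0 1]

T = [3/5 4/5 0 3; -4/5 3/5 0 -4; 0 0 1 -6; 0 0 0 1]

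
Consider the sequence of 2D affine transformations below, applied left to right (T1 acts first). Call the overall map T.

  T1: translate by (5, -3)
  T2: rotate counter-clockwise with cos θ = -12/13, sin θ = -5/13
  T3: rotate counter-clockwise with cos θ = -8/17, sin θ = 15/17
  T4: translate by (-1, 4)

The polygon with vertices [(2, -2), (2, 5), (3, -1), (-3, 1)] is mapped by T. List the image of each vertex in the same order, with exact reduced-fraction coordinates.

T1 translate by (5, -3): (2, -2) → (7, -5); (2, 5) → (7, 2); (3, -1) → (8, -4); (-3, 1) → (2, -2)
T2 rotate counter-clockwise with cos θ = -12/13, sin θ = -5/13: (7, -5) → (-109/13, 25/13); (7, 2) → (-74/13, -59/13); (8, -4) → (-116/13, 8/13); (2, -2) → (-34/13, 14/13)
T3 rotate counter-clockwise with cos θ = -8/17, sin θ = 15/17: (-109/13, 25/13) → (497/221, -1835/221); (-74/13, -59/13) → (1477/221, -638/221); (-116/13, 8/13) → (808/221, -1804/221); (-34/13, 14/13) → (62/221, -622/221)
T4 translate by (-1, 4): (497/221, -1835/221) → (276/221, -951/221); (1477/221, -638/221) → (1256/221, 246/221); (808/221, -1804/221) → (587/221, -920/221); (62/221, -622/221) → (-159/221, 262/221)

image vertices: (276/221, -951/221), (1256/221, 246/221), (587/221, -920/221), (-159/221, 262/221)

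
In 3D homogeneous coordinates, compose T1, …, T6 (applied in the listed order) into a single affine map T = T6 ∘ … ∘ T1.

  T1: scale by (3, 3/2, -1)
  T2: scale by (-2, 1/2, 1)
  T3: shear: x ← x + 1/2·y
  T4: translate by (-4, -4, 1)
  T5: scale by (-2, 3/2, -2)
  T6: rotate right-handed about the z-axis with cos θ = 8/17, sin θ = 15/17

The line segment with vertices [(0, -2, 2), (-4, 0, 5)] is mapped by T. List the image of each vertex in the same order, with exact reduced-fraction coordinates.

image vertices: (47/4, 9/2, 2), (-230/17, -648/17, 8)

T1 scale by (3, 3/2, -1): (0, -2, 2) → (0, -3, -2); (-4, 0, 5) → (-12, 0, -5)
T2 scale by (-2, 1/2, 1): (0, -3, -2) → (0, -3/2, -2); (-12, 0, -5) → (24, 0, -5)
T3 shear: x ← x + 1/2·y: (0, -3/2, -2) → (-3/4, -3/2, -2); (24, 0, -5) → (24, 0, -5)
T4 translate by (-4, -4, 1): (-3/4, -3/2, -2) → (-19/4, -11/2, -1); (24, 0, -5) → (20, -4, -4)
T5 scale by (-2, 3/2, -2): (-19/4, -11/2, -1) → (19/2, -33/4, 2); (20, -4, -4) → (-40, -6, 8)
T6 rotate right-handed about the z-axis with cos θ = 8/17, sin θ = 15/17: (19/2, -33/4, 2) → (47/4, 9/2, 2); (-40, -6, 8) → (-230/17, -648/17, 8)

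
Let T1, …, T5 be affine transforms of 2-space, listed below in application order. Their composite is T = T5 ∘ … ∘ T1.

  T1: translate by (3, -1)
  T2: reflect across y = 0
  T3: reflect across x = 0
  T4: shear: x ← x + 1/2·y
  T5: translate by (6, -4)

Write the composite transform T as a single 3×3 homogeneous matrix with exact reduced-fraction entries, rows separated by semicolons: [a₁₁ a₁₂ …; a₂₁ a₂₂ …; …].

T = [-1 -1/2 7/2; 0 -1 -3; 0 0 1]

T1 = [1 0 3; 0 1 -1; 0 0 1]
T2·T1 = [1 0 3; 0 -1 1; 0 0 1]
T3·…·T1 = [-1 0 -3; 0 -1 1; 0 0 1]
T4·…·T1 = [-1 -1/2 -5/2; 0 -1 1; 0 0 1]
T5·…·T1 = [-1 -1/2 7/2; 0 -1 -3; 0 0 1]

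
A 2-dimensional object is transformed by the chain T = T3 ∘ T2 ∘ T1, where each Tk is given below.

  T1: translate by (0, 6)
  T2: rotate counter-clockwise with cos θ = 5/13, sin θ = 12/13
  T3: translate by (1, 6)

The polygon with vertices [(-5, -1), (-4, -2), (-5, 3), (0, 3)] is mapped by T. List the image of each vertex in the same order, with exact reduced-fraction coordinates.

T1 translate by (0, 6): (-5, -1) → (-5, 5); (-4, -2) → (-4, 4); (-5, 3) → (-5, 9); (0, 3) → (0, 9)
T2 rotate counter-clockwise with cos θ = 5/13, sin θ = 12/13: (-5, 5) → (-85/13, -35/13); (-4, 4) → (-68/13, -28/13); (-5, 9) → (-133/13, -15/13); (0, 9) → (-108/13, 45/13)
T3 translate by (1, 6): (-85/13, -35/13) → (-72/13, 43/13); (-68/13, -28/13) → (-55/13, 50/13); (-133/13, -15/13) → (-120/13, 63/13); (-108/13, 45/13) → (-95/13, 123/13)

image vertices: (-72/13, 43/13), (-55/13, 50/13), (-120/13, 63/13), (-95/13, 123/13)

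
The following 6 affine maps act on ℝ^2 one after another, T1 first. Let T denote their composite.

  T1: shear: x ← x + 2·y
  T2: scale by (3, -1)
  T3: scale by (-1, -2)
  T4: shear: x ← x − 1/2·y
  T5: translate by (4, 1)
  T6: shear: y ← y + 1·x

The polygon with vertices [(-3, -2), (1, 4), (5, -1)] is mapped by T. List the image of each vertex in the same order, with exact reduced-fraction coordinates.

T1 shear: x ← x + 2·y: (-3, -2) → (-7, -2); (1, 4) → (9, 4); (5, -1) → (3, -1)
T2 scale by (3, -1): (-7, -2) → (-21, 2); (9, 4) → (27, -4); (3, -1) → (9, 1)
T3 scale by (-1, -2): (-21, 2) → (21, -4); (27, -4) → (-27, 8); (9, 1) → (-9, -2)
T4 shear: x ← x − 1/2·y: (21, -4) → (23, -4); (-27, 8) → (-31, 8); (-9, -2) → (-8, -2)
T5 translate by (4, 1): (23, -4) → (27, -3); (-31, 8) → (-27, 9); (-8, -2) → (-4, -1)
T6 shear: y ← y + 1·x: (27, -3) → (27, 24); (-27, 9) → (-27, -18); (-4, -1) → (-4, -5)

image vertices: (27, 24), (-27, -18), (-4, -5)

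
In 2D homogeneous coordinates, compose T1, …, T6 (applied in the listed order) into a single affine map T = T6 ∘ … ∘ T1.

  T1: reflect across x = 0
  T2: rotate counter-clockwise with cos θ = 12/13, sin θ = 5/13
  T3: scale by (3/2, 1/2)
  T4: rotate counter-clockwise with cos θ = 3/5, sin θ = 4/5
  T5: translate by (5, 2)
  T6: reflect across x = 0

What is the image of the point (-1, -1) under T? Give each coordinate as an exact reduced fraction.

T(p) = (-831/130, 443/130)

T1 reflect across x = 0: (-1, -1) → (1, -1)
T2 rotate counter-clockwise with cos θ = 12/13, sin θ = 5/13: (1, -1) → (17/13, -7/13)
T3 scale by (3/2, 1/2): (17/13, -7/13) → (51/26, -7/26)
T4 rotate counter-clockwise with cos θ = 3/5, sin θ = 4/5: (51/26, -7/26) → (181/130, 183/130)
T5 translate by (5, 2): (181/130, 183/130) → (831/130, 443/130)
T6 reflect across x = 0: (831/130, 443/130) → (-831/130, 443/130)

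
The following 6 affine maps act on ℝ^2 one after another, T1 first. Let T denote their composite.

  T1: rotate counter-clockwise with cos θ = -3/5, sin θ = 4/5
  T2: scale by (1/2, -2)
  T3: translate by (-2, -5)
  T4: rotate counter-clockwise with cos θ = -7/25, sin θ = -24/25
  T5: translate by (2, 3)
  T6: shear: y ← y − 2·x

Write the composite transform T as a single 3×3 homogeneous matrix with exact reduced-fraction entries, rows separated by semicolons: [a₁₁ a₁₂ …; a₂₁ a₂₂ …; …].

T1 = [-3/5 -4/5 0; 4/5 -3/5 0; 0 0 1]
T2·T1 = [-3/10 -2/5 0; -8/5 6/5 0; 0 0 1]
T3·…·T1 = [-3/10 -2/5 -2; -8/5 6/5 -5; 0 0 1]
T4·…·T1 = [-363/250 158/125 -106/25; 92/125 6/125 83/25; 0 0 1]
T5·…·T1 = [-363/250 158/125 -56/25; 92/125 6/125 158/25; 0 0 1]
T6·…·T1 = [-363/250 158/125 -56/25; 91/25 -62/25 54/5; 0 0 1]

T = [-363/250 158/125 -56/25; 91/25 -62/25 54/5; 0 0 1]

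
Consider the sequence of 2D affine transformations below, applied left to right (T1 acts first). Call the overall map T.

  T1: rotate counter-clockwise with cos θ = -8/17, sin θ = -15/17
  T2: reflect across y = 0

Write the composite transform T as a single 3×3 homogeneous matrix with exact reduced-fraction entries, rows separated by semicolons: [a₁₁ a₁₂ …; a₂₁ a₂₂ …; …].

T1 = [-8/17 15/17 0; -15/17 -8/17 0; 0 0 1]
T2·T1 = [-8/17 15/17 0; 15/17 8/17 0; 0 0 1]

T = [-8/17 15/17 0; 15/17 8/17 0; 0 0 1]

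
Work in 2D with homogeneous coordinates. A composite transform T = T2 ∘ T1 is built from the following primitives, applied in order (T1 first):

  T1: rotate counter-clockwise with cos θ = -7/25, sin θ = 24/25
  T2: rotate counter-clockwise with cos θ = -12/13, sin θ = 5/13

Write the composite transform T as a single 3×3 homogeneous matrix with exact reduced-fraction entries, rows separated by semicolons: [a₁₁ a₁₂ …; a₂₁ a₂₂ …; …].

T1 = [-7/25 -24/25 0; 24/25 -7/25 0; 0 0 1]
T2·T1 = [-36/325 323/325 0; -323/325 -36/325 0; 0 0 1]

T = [-36/325 323/325 0; -323/325 -36/325 0; 0 0 1]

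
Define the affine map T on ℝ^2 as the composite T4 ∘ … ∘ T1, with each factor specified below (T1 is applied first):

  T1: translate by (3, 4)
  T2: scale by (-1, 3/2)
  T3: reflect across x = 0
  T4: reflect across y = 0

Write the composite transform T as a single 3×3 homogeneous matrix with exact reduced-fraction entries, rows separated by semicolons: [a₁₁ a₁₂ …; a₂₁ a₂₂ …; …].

T1 = [1 0 3; 0 1 4; 0 0 1]
T2·T1 = [-1 0 -3; 0 3/2 6; 0 0 1]
T3·…·T1 = [1 0 3; 0 3/2 6; 0 0 1]
T4·…·T1 = [1 0 3; 0 -3/2 -6; 0 0 1]

T = [1 0 3; 0 -3/2 -6; 0 0 1]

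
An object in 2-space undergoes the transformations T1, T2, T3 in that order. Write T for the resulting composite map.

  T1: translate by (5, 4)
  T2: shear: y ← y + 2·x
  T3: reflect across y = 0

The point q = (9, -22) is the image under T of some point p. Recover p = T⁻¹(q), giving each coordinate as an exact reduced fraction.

p = (4, 0)

T1 = [1 0 5; 0 1 4; 0 0 1]
T2·T1 = [1 0 5; 2 1 14; 0 0 1]
T3·…·T1 = [1 0 5; -2 -1 -14; 0 0 1]
det M = -1; M⁻¹ = [1 0 -5; -2 -1 -4; 0 0 1]
M⁻¹ · (9, -22)ᵀ = (4, 0)ᵀ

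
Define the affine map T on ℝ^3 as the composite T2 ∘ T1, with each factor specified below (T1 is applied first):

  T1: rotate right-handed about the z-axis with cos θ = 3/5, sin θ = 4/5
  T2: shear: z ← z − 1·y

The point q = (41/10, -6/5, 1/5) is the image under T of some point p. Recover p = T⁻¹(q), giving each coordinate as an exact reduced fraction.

T1 = [3/5 -4/5 0 0; 4/5 3/5 0 0; 0 0 1 0; 0 0 0 1]
T2·T1 = [3/5 -4/5 0 0; 4/5 3/5 0 0; -4/5 -3/5 1 0; 0 0 0 1]
det M = 1; M⁻¹ = [3/5 4/5 0 0; -4/5 3/5 0 0; 0 1 1 0; 0 0 0 1]
M⁻¹ · (41/10, -6/5, 1/5)ᵀ = (3/2, -4, -1)ᵀ

p = (3/2, -4, -1)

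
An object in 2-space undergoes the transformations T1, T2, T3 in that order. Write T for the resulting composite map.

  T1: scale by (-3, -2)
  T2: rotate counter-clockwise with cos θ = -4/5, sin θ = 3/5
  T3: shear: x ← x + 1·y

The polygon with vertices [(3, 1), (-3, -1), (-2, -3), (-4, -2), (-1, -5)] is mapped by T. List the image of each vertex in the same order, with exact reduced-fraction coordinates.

image vertices: (23/5, -19/5), (-23/5, 19/5), (-48/5, -6/5), (-8, 4), (-73/5, -31/5)

T1 scale by (-3, -2): (3, 1) → (-9, -2); (-3, -1) → (9, 2); (-2, -3) → (6, 6); (-4, -2) → (12, 4); (-1, -5) → (3, 10)
T2 rotate counter-clockwise with cos θ = -4/5, sin θ = 3/5: (-9, -2) → (42/5, -19/5); (9, 2) → (-42/5, 19/5); (6, 6) → (-42/5, -6/5); (12, 4) → (-12, 4); (3, 10) → (-42/5, -31/5)
T3 shear: x ← x + 1·y: (42/5, -19/5) → (23/5, -19/5); (-42/5, 19/5) → (-23/5, 19/5); (-42/5, -6/5) → (-48/5, -6/5); (-12, 4) → (-8, 4); (-42/5, -31/5) → (-73/5, -31/5)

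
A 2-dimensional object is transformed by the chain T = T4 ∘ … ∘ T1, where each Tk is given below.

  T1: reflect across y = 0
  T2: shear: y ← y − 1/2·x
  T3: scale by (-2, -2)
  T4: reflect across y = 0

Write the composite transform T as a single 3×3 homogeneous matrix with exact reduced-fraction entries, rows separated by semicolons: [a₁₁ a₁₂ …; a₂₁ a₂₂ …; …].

T1 = [1 0 0; 0 -1 0; 0 0 1]
T2·T1 = [1 0 0; -1/2 -1 0; 0 0 1]
T3·…·T1 = [-2 0 0; 1 2 0; 0 0 1]
T4·…·T1 = [-2 0 0; -1 -2 0; 0 0 1]

T = [-2 0 0; -1 -2 0; 0 0 1]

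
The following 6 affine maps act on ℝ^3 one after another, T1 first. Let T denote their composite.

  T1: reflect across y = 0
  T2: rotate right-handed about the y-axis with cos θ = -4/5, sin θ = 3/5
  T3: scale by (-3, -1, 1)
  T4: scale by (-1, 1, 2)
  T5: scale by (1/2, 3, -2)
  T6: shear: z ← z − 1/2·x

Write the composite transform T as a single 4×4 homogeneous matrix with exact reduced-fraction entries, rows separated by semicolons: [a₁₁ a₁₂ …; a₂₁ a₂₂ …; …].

T = [-6/5 0 9/10 0; 0 3 0 0; 3 0 11/4 0; 0 0 0 1]

T1 = [1 0 0 0; 0 -1 0 0; 0 0 1 0; 0 0 0 1]
T2·T1 = [-4/5 0 3/5 0; 0 -1 0 0; -3/5 0 -4/5 0; 0 0 0 1]
T3·…·T1 = [12/5 0 -9/5 0; 0 1 0 0; -3/5 0 -4/5 0; 0 0 0 1]
T4·…·T1 = [-12/5 0 9/5 0; 0 1 0 0; -6/5 0 -8/5 0; 0 0 0 1]
T5·…·T1 = [-6/5 0 9/10 0; 0 3 0 0; 12/5 0 16/5 0; 0 0 0 1]
T6·…·T1 = [-6/5 0 9/10 0; 0 3 0 0; 3 0 11/4 0; 0 0 0 1]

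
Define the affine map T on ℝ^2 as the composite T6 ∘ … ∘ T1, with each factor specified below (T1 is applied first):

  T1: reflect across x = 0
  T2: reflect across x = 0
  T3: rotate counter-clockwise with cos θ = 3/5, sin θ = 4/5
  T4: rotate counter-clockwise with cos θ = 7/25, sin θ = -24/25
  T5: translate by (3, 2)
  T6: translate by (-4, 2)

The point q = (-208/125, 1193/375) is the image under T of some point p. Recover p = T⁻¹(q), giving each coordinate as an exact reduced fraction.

p = (-1/3, -1)

T1 = [-1 0 0; 0 1 0; 0 0 1]
T2·T1 = [1 0 0; 0 1 0; 0 0 1]
T3·…·T1 = [3/5 -4/5 0; 4/5 3/5 0; 0 0 1]
T4·…·T1 = [117/125 44/125 0; -44/125 117/125 0; 0 0 1]
T5·…·T1 = [117/125 44/125 3; -44/125 117/125 2; 0 0 1]
T6·…·T1 = [117/125 44/125 -1; -44/125 117/125 4; 0 0 1]
det M = 1; M⁻¹ = [117/125 -44/125 293/125; 44/125 117/125 -424/125; 0 0 1]
M⁻¹ · (-208/125, 1193/375)ᵀ = (-1/3, -1)ᵀ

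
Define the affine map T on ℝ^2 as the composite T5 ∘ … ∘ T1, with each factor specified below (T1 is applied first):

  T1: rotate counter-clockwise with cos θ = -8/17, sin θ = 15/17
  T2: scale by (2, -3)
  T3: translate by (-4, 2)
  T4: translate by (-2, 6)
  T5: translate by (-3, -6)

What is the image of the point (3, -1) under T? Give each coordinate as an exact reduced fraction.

T1 rotate counter-clockwise with cos θ = -8/17, sin θ = 15/17: (3, -1) → (-9/17, 53/17)
T2 scale by (2, -3): (-9/17, 53/17) → (-18/17, -159/17)
T3 translate by (-4, 2): (-18/17, -159/17) → (-86/17, -125/17)
T4 translate by (-2, 6): (-86/17, -125/17) → (-120/17, -23/17)
T5 translate by (-3, -6): (-120/17, -23/17) → (-171/17, -125/17)

T(p) = (-171/17, -125/17)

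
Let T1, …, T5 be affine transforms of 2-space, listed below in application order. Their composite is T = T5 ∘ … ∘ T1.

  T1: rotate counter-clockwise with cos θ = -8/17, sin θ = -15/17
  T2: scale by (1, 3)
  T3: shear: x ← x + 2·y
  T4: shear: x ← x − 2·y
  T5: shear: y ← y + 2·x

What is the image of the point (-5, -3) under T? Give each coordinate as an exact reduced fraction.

T1 rotate counter-clockwise with cos θ = -8/17, sin θ = -15/17: (-5, -3) → (-5/17, 99/17)
T2 scale by (1, 3): (-5/17, 99/17) → (-5/17, 297/17)
T3 shear: x ← x + 2·y: (-5/17, 297/17) → (589/17, 297/17)
T4 shear: x ← x − 2·y: (589/17, 297/17) → (-5/17, 297/17)
T5 shear: y ← y + 2·x: (-5/17, 297/17) → (-5/17, 287/17)

T(p) = (-5/17, 287/17)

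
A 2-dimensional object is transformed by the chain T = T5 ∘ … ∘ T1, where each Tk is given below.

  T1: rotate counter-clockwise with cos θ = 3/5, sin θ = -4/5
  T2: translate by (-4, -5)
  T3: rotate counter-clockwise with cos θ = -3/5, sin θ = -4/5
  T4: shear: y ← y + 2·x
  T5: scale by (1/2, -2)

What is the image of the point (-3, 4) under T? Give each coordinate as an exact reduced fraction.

T1 rotate counter-clockwise with cos θ = 3/5, sin θ = -4/5: (-3, 4) → (7/5, 24/5)
T2 translate by (-4, -5): (7/5, 24/5) → (-13/5, -1/5)
T3 rotate counter-clockwise with cos θ = -3/5, sin θ = -4/5: (-13/5, -1/5) → (7/5, 11/5)
T4 shear: y ← y + 2·x: (7/5, 11/5) → (7/5, 5)
T5 scale by (1/2, -2): (7/5, 5) → (7/10, -10)

T(p) = (7/10, -10)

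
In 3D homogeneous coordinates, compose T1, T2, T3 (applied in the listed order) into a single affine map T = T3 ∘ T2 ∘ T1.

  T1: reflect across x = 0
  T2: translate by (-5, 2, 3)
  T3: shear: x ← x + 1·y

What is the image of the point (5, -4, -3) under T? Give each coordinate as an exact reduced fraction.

T1 reflect across x = 0: (5, -4, -3) → (-5, -4, -3)
T2 translate by (-5, 2, 3): (-5, -4, -3) → (-10, -2, 0)
T3 shear: x ← x + 1·y: (-10, -2, 0) → (-12, -2, 0)

T(p) = (-12, -2, 0)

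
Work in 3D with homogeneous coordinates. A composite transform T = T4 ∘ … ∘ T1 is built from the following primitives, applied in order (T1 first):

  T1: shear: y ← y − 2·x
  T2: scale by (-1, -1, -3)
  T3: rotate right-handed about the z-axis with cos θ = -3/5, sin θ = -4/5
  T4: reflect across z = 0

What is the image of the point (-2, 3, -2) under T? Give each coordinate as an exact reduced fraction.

T(p) = (-34/5, 13/5, -6)

T1 shear: y ← y − 2·x: (-2, 3, -2) → (-2, 7, -2)
T2 scale by (-1, -1, -3): (-2, 7, -2) → (2, -7, 6)
T3 rotate right-handed about the z-axis with cos θ = -3/5, sin θ = -4/5: (2, -7, 6) → (-34/5, 13/5, 6)
T4 reflect across z = 0: (-34/5, 13/5, 6) → (-34/5, 13/5, -6)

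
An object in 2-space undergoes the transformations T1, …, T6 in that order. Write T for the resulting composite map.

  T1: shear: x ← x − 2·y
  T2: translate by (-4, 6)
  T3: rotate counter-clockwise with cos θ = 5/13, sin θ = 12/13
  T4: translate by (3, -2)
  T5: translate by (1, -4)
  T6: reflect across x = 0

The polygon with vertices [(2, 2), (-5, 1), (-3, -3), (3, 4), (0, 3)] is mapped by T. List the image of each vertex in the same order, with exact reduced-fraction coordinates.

image vertices: (74/13, -110/13), (87/13, -175/13), (-11/13, -75/13), (113/13, -136/13), (106/13, -153/13)

T1 shear: x ← x − 2·y: (2, 2) → (-2, 2); (-5, 1) → (-7, 1); (-3, -3) → (3, -3); (3, 4) → (-5, 4); (0, 3) → (-6, 3)
T2 translate by (-4, 6): (-2, 2) → (-6, 8); (-7, 1) → (-11, 7); (3, -3) → (-1, 3); (-5, 4) → (-9, 10); (-6, 3) → (-10, 9)
T3 rotate counter-clockwise with cos θ = 5/13, sin θ = 12/13: (-6, 8) → (-126/13, -32/13); (-11, 7) → (-139/13, -97/13); (-1, 3) → (-41/13, 3/13); (-9, 10) → (-165/13, -58/13); (-10, 9) → (-158/13, -75/13)
T4 translate by (3, -2): (-126/13, -32/13) → (-87/13, -58/13); (-139/13, -97/13) → (-100/13, -123/13); (-41/13, 3/13) → (-2/13, -23/13); (-165/13, -58/13) → (-126/13, -84/13); (-158/13, -75/13) → (-119/13, -101/13)
T5 translate by (1, -4): (-87/13, -58/13) → (-74/13, -110/13); (-100/13, -123/13) → (-87/13, -175/13); (-2/13, -23/13) → (11/13, -75/13); (-126/13, -84/13) → (-113/13, -136/13); (-119/13, -101/13) → (-106/13, -153/13)
T6 reflect across x = 0: (-74/13, -110/13) → (74/13, -110/13); (-87/13, -175/13) → (87/13, -175/13); (11/13, -75/13) → (-11/13, -75/13); (-113/13, -136/13) → (113/13, -136/13); (-106/13, -153/13) → (106/13, -153/13)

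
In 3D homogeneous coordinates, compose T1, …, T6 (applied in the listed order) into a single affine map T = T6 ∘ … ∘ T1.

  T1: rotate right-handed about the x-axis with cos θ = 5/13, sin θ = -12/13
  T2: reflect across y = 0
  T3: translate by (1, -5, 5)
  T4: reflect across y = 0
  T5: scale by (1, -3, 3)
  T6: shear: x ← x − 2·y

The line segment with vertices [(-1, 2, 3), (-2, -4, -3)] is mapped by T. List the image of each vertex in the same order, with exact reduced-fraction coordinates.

image vertices: (666/13, -333/13, 168/13), (41/13, -27/13, 294/13)

T1 rotate right-handed about the x-axis with cos θ = 5/13, sin θ = -12/13: (-1, 2, 3) → (-1, 46/13, -9/13); (-2, -4, -3) → (-2, -56/13, 33/13)
T2 reflect across y = 0: (-1, 46/13, -9/13) → (-1, -46/13, -9/13); (-2, -56/13, 33/13) → (-2, 56/13, 33/13)
T3 translate by (1, -5, 5): (-1, -46/13, -9/13) → (0, -111/13, 56/13); (-2, 56/13, 33/13) → (-1, -9/13, 98/13)
T4 reflect across y = 0: (0, -111/13, 56/13) → (0, 111/13, 56/13); (-1, -9/13, 98/13) → (-1, 9/13, 98/13)
T5 scale by (1, -3, 3): (0, 111/13, 56/13) → (0, -333/13, 168/13); (-1, 9/13, 98/13) → (-1, -27/13, 294/13)
T6 shear: x ← x − 2·y: (0, -333/13, 168/13) → (666/13, -333/13, 168/13); (-1, -27/13, 294/13) → (41/13, -27/13, 294/13)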